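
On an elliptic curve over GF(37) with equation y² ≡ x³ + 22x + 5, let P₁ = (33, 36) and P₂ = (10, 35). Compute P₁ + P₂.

(33, 36) + (10, 35). λ = (35 - 36)/(10 - 33) ≡ 36/14 mod 37. 14⁻¹ ≡ 8 (mod 37), so λ ≡ 29.
  x = λ² - 33 - 10 = 841 - 43 ≡ 21; y = λ·(33 - 21) - 36 ≡ 16. → (21, 16)

(21, 16)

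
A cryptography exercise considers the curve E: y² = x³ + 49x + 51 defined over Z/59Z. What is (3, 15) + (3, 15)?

(29, 45)

tangent at (3, 15): λ = (3·3² + 49)/(2·15) ≡ 17/30. 30⁻¹ ≡ 2 (mod 59), so λ ≡ 17·2 ≡ 34.
  x = λ² - 3 - 3 = 1156 - 6 ≡ 29; y = λ·(3 - 29) - 15 ≡ 45. → (29, 45)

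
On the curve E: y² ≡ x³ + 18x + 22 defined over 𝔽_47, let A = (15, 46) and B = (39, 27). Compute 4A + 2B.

(39, 27)

First 4A:
Repeated addition: build up to 4A.
2A: tangent at (15, 46): λ = (3·15² + 18)/(2·46) ≡ 35/45. 45⁻¹ ≡ 23 (mod 47), so λ ≡ 35·23 ≡ 6.
  x = λ² - 15 - 15 = 36 - 30 ≡ 6; y = λ·(15 - 6) - 46 ≡ 8. → (6, 8)
3A: (6, 8) + (15, 46). λ = (46 - 8)/(15 - 6) ≡ 38/9 mod 47. 9⁻¹ ≡ 21 (mod 47), so λ ≡ 46.
  x = λ² - 6 - 15 = 2116 - 21 ≡ 27; y = λ·(6 - 27) - 8 ≡ 13. → (27, 13)
4A: (27, 13) + (15, 46). λ = (46 - 13)/(15 - 27) ≡ 33/35 mod 47. 35⁻¹ ≡ 43 (mod 47), so λ ≡ 9.
  x = λ² - 27 - 15 = 81 - 42 ≡ 39; y = λ·(27 - 39) - 13 ≡ 20. → (39, 20)
4A = (39, 20).
Next 2B:
Repeated addition: build up to 2B.
2B: tangent at (39, 27): λ = (3·39² + 18)/(2·27) ≡ 22/7. 7⁻¹ ≡ 27 (mod 47) since 7·27 = 189 ≡ 1, so λ ≡ 22·27 ≡ 30.
  x = λ² - 39 - 39 = 900 - 78 ≡ 23; y = λ·(39 - 23) - 27 ≡ 30. → (23, 30)
2B = (23, 30).
Finally 4A + 2B:
(39, 20) + (23, 30). λ = (30 - 20)/(23 - 39) ≡ 10/31 mod 47. 31⁻¹ ≡ 44 (mod 47), so λ ≡ 17.
  x = λ² - 39 - 23 = 289 - 62 ≡ 39; y = λ·(39 - 39) - 20 ≡ 27. → (39, 27)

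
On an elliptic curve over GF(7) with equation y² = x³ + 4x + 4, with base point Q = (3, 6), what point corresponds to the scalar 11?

Repeated addition: build up to 11Q.
2Q: tangent at (3, 6): λ = (3·3² + 4)/(2·6) ≡ 3/5. 5⁻¹ ≡ 3 (mod 7), so λ ≡ 3·3 ≡ 2.
  x = λ² - 3 - 3 = 4 - 6 ≡ 5; y = λ·(3 - 5) - 6 ≡ 4. → (5, 4)
3Q: (5, 4) + (3, 6). λ = (6 - 4)/(3 - 5) ≡ 2/5 mod 7. 5⁻¹ ≡ 3 (mod 7), so λ ≡ 6.
  x = λ² - 5 - 3 = 36 - 8 ≡ 0; y = λ·(5 - 0) - 4 ≡ 5. → (0, 5)
4Q: (0, 5) + (3, 6). λ = (6 - 5)/(3 - 0) ≡ 1/3 mod 7. 3⁻¹ ≡ 5 (mod 7), so λ ≡ 5.
  x = λ² - 0 - 3 = 25 - 3 ≡ 1; y = λ·(0 - 1) - 5 ≡ 4. → (1, 4)
5Q: (1, 4) + (3, 6). λ = (6 - 4)/(3 - 1) ≡ 2/2 mod 7. 2⁻¹ ≡ 4 (mod 7) since 2·4 = 8 ≡ 1, so λ ≡ 1.
  x = λ² - 1 - 3 = 1 - 4 ≡ 4; y = λ·(1 - 4) - 4 ≡ 0. → (4, 0)
6Q: (4, 0) + (3, 6). λ = (6 - 0)/(3 - 4) ≡ 6/6 mod 7. 6⁻¹ ≡ 6 (mod 7), so λ ≡ 1.
  x = λ² - 4 - 3 = 1 - 7 ≡ 1; y = λ·(4 - 1) - 0 ≡ 3. → (1, 3)
7Q: (1, 3) + (3, 6). λ = (6 - 3)/(3 - 1) ≡ 3/2 mod 7. 2⁻¹ ≡ 4 (mod 7) since 2·4 = 8 ≡ 1, so λ ≡ 5.
  x = λ² - 1 - 3 = 25 - 4 ≡ 0; y = λ·(1 - 0) - 3 ≡ 2. → (0, 2)
8Q: (0, 2) + (3, 6). λ = (6 - 2)/(3 - 0) ≡ 4/3 mod 7. 3⁻¹ ≡ 5 (mod 7), so λ ≡ 6.
  x = λ² - 0 - 3 = 36 - 3 ≡ 5; y = λ·(0 - 5) - 2 ≡ 3. → (5, 3)
9Q: (5, 3) + (3, 6). λ = (6 - 3)/(3 - 5) ≡ 3/5 mod 7. 5⁻¹ ≡ 3 (mod 7), so λ ≡ 2.
  x = λ² - 5 - 3 = 4 - 8 ≡ 3; y = λ·(5 - 3) - 3 ≡ 1. → (3, 1)
10Q: (3, 1) + (3, 6): same x and y₁ ≡ -y₂, so the sum is 𝒪.
11Q: 𝒪 + (3, 6) = (3, 6) (identity).

(3, 6)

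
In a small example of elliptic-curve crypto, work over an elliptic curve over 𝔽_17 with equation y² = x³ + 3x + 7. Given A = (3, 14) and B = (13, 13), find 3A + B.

(8, 4)

First 3A:
Repeated addition: build up to 3A.
2A: tangent at (3, 14): λ = (3·3² + 3)/(2·14) ≡ 13/11. 11⁻¹ ≡ 14 (mod 17) since 11·14 = 154 ≡ 1, so λ ≡ 13·14 ≡ 12.
  x = λ² - 3 - 3 = 144 - 6 ≡ 2; y = λ·(3 - 2) - 14 ≡ 15. → (2, 15)
3A: (2, 15) + (3, 14). λ = (14 - 15)/(3 - 2) ≡ 16/1 mod 17. 1⁻¹ ≡ 1 (mod 17) since 1·1 = 1 ≡ 1, so λ ≡ 16.
  x = λ² - 2 - 3 = 256 - 5 ≡ 13; y = λ·(2 - 13) - 15 ≡ 13. → (13, 13)
3A = (13, 13).
Finally 3A + B:
tangent at (13, 13): λ = (3·13² + 3)/(2·13) ≡ 0/9. 9⁻¹ ≡ 2 (mod 17), so λ ≡ 0·2 ≡ 0.
  x = λ² - 13 - 13 = 0 - 26 ≡ 8; y = λ·(13 - 8) - 13 ≡ 4. → (8, 4)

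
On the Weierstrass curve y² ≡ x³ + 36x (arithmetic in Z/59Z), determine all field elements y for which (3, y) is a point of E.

x³ + 36x + 0 = 135 ≡ 17 (mod 59).
Square roots of 17 mod 59: 28 and 31 (since 28² = 784 ≡ 17).

28, 31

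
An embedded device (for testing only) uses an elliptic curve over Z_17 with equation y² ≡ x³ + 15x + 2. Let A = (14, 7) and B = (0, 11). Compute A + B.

(14, 7) + (0, 11). λ = (11 - 7)/(0 - 14) ≡ 4/3 mod 17. 3⁻¹ ≡ 6 (mod 17), so λ ≡ 7.
  x = λ² - 14 - 0 = 49 - 14 ≡ 1; y = λ·(14 - 1) - 7 ≡ 16. → (1, 16)

(1, 16)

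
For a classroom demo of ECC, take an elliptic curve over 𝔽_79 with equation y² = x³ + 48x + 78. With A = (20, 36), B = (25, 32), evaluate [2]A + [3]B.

(31, 28)

First 2A:
Repeated addition: build up to 2A.
2A: tangent at (20, 36): λ = (3·20² + 48)/(2·36) ≡ 63/72. 72⁻¹ ≡ 45 (mod 79), so λ ≡ 63·45 ≡ 70.
  x = λ² - 20 - 20 = 4900 - 40 ≡ 41; y = λ·(20 - 41) - 36 ≡ 74. → (41, 74)
2A = (41, 74).
Next 3B:
Repeated addition: build up to 3B.
2B: tangent at (25, 32): λ = (3·25² + 48)/(2·32) ≡ 27/64. 64⁻¹ ≡ 21 (mod 79) since 64·21 = 1344 ≡ 1, so λ ≡ 27·21 ≡ 14.
  x = λ² - 25 - 25 = 196 - 50 ≡ 67; y = λ·(25 - 67) - 32 ≡ 12. → (67, 12)
3B: (67, 12) + (25, 32). λ = (32 - 12)/(25 - 67) ≡ 20/37 mod 79. 37⁻¹ ≡ 47 (mod 79), so λ ≡ 71.
  x = λ² - 67 - 25 = 5041 - 92 ≡ 51; y = λ·(67 - 51) - 12 ≡ 18. → (51, 18)
3B = (51, 18).
Finally 2A + 3B:
(41, 74) + (51, 18). λ = (18 - 74)/(51 - 41) ≡ 23/10 mod 79. 10⁻¹ ≡ 8 (mod 79) since 10·8 = 80 ≡ 1, so λ ≡ 26.
  x = λ² - 41 - 51 = 676 - 92 ≡ 31; y = λ·(41 - 31) - 74 ≡ 28. → (31, 28)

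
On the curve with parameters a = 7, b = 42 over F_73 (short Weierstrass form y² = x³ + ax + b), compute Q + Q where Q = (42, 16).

tangent at (42, 16): λ = (3·42² + 7)/(2·16) ≡ 43/32. 32⁻¹ ≡ 16 (mod 73) since 32·16 = 512 ≡ 1, so λ ≡ 43·16 ≡ 31.
  x = λ² - 42 - 42 = 961 - 84 ≡ 1; y = λ·(42 - 1) - 16 ≡ 14. → (1, 14)

(1, 14)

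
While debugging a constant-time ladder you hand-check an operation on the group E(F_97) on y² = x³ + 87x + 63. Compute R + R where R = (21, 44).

(80, 49)

tangent at (21, 44): λ = (3·21² + 87)/(2·44) ≡ 52/88. 88⁻¹ ≡ 43 (mod 97) since 88·43 = 3784 ≡ 1, so λ ≡ 52·43 ≡ 5.
  x = λ² - 21 - 21 = 25 - 42 ≡ 80; y = λ·(21 - 80) - 44 ≡ 49. → (80, 49)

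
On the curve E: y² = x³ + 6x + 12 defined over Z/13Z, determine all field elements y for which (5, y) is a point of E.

x³ + 6x + 12 = 167 ≡ 11 (mod 13).
11 is a non-residue mod 13; no y exists.

none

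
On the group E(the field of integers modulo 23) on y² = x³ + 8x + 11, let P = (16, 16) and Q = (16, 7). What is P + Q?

O

The two points share x = 16 and their y-coordinates satisfy 16 + 7 ≡ 0 (mod 23), so they are inverses. Their sum is 𝒪.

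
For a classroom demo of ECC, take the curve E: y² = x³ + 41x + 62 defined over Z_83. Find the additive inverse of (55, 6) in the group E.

(55, 77)

-(55, 6) = (55, -6 mod 83) = (55, 77).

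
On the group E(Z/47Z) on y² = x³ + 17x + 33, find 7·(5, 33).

(44, 40)

Write P = (5, 33).
Repeated addition: build up to 7P.
2P: tangent at (5, 33): λ = (3·5² + 17)/(2·33) ≡ 45/19. 19⁻¹ ≡ 5 (mod 47), so λ ≡ 45·5 ≡ 37.
  x = λ² - 5 - 5 = 1369 - 10 ≡ 43; y = λ·(5 - 43) - 33 ≡ 18. → (43, 18)
3P: (43, 18) + (5, 33). λ = (33 - 18)/(5 - 43) ≡ 15/9 mod 47. 9⁻¹ ≡ 21 (mod 47) since 9·21 = 189 ≡ 1, so λ ≡ 33.
  x = λ² - 43 - 5 = 1089 - 48 ≡ 7; y = λ·(43 - 7) - 18 ≡ 42. → (7, 42)
4P: (7, 42) + (5, 33). λ = (33 - 42)/(5 - 7) ≡ 38/45 mod 47. 45⁻¹ ≡ 23 (mod 47) since 45·23 = 1035 ≡ 1, so λ ≡ 28.
  x = λ² - 7 - 5 = 784 - 12 ≡ 20; y = λ·(7 - 20) - 42 ≡ 17. → (20, 17)
5P: (20, 17) + (5, 33). λ = (33 - 17)/(5 - 20) ≡ 16/32 mod 47. 32⁻¹ ≡ 25 (mod 47), so λ ≡ 24.
  x = λ² - 20 - 5 = 576 - 25 ≡ 34; y = λ·(20 - 34) - 17 ≡ 23. → (34, 23)
6P: (34, 23) + (5, 33). λ = (33 - 23)/(5 - 34) ≡ 10/18 mod 47. 18⁻¹ ≡ 34 (mod 47), so λ ≡ 11.
  x = λ² - 34 - 5 = 121 - 39 ≡ 35; y = λ·(34 - 35) - 23 ≡ 13. → (35, 13)
7P: (35, 13) + (5, 33). λ = (33 - 13)/(5 - 35) ≡ 20/17 mod 47. 17⁻¹ ≡ 36 (mod 47), so λ ≡ 15.
  x = λ² - 35 - 5 = 225 - 40 ≡ 44; y = λ·(35 - 44) - 13 ≡ 40. → (44, 40)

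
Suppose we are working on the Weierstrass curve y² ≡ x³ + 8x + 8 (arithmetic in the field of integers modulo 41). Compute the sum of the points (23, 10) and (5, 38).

(22, 34)

(23, 10) + (5, 38). λ = (38 - 10)/(5 - 23) ≡ 28/23 mod 41. 23⁻¹ ≡ 25 (mod 41), so λ ≡ 3.
  x = λ² - 23 - 5 = 9 - 28 ≡ 22; y = λ·(23 - 22) - 10 ≡ 34. → (22, 34)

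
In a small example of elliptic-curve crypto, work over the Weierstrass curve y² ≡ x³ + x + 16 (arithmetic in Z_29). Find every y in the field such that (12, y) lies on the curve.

4, 25

x³ + 1x + 16 = 1756 ≡ 16 (mod 29).
Square roots of 16 mod 29: 4 and 25 (since 4² = 16 ≡ 16).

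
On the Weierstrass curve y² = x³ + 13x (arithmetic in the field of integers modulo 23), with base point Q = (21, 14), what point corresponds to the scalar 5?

Double-and-add on 5 = (101)₂. Start with Q = (21, 14) for the leading 1-bit.
double: tangent at (21, 14): λ = (3·21² + 13)/(2·14) ≡ 2/5. 5⁻¹ ≡ 14 (mod 23) since 5·14 = 70 ≡ 1, so λ ≡ 2·14 ≡ 5.
  x = λ² - 21 - 21 = 25 - 42 ≡ 6; y = λ·(21 - 6) - 14 ≡ 15. → (6, 15)
double: tangent at (6, 15): λ = (3·6² + 13)/(2·15) ≡ 6/7. 7⁻¹ ≡ 10 (mod 23) since 7·10 = 70 ≡ 1, so λ ≡ 6·10 ≡ 14.
  x = λ² - 6 - 6 = 196 - 12 ≡ 0; y = λ·(6 - 0) - 15 ≡ 0. → (0, 0)
add Q: (0, 0) + (21, 14). λ = (14 - 0)/(21 - 0) ≡ 14/21 mod 23. 21⁻¹ ≡ 11 (mod 23), so λ ≡ 16.
  x = λ² - 0 - 21 = 256 - 21 ≡ 5; y = λ·(0 - 5) - 0 ≡ 12. → (5, 12)

(5, 12)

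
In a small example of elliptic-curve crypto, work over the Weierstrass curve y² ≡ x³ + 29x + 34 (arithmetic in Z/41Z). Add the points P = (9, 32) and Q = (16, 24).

(9, 32) + (16, 24). λ = (24 - 32)/(16 - 9) ≡ 33/7 mod 41. 7⁻¹ ≡ 6 (mod 41) since 7·6 = 42 ≡ 1, so λ ≡ 34.
  x = λ² - 9 - 16 = 1156 - 25 ≡ 24; y = λ·(9 - 24) - 32 ≡ 32. → (24, 32)

(24, 32)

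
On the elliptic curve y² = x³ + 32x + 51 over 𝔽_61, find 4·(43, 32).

Write P = (43, 32).
Double-and-add on 4 = (100)₂. Start with P = (43, 32) for the leading 1-bit.
double: tangent at (43, 32): λ = (3·43² + 32)/(2·32) ≡ 28/3. 3⁻¹ ≡ 41 (mod 61), so λ ≡ 28·41 ≡ 50.
  x = λ² - 43 - 43 = 2500 - 86 ≡ 35; y = λ·(43 - 35) - 32 ≡ 2. → (35, 2)
double: tangent at (35, 2): λ = (3·35² + 32)/(2·2) ≡ 47/4. 4⁻¹ ≡ 46 (mod 61), so λ ≡ 47·46 ≡ 27.
  x = λ² - 35 - 35 = 729 - 70 ≡ 49; y = λ·(35 - 49) - 2 ≡ 47. → (49, 47)

(49, 47)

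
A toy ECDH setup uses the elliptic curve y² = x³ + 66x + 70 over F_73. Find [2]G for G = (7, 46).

tangent at (7, 46): λ = (3·7² + 66)/(2·46) ≡ 67/19. 19⁻¹ ≡ 50 (mod 73), so λ ≡ 67·50 ≡ 65.
  x = λ² - 7 - 7 = 4225 - 14 ≡ 50; y = λ·(7 - 50) - 46 ≡ 6. → (50, 6)

(50, 6)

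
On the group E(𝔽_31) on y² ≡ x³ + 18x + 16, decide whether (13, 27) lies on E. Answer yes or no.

no

y² = 27² ≡ 16; x³ + 18x + 16 = 2447 ≡ 29 (mod 31). 16 ≠ 29.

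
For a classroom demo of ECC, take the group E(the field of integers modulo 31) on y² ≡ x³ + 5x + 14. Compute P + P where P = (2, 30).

tangent at (2, 30): λ = (3·2² + 5)/(2·30) ≡ 17/29. 29⁻¹ ≡ 15 (mod 31), so λ ≡ 17·15 ≡ 7.
  x = λ² - 2 - 2 = 49 - 4 ≡ 14; y = λ·(2 - 14) - 30 ≡ 10. → (14, 10)

(14, 10)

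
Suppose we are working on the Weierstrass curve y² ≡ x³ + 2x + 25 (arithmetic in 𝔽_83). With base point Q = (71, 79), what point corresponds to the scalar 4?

Repeated addition: build up to 4Q.
2Q: tangent at (71, 79): λ = (3·71² + 2)/(2·79) ≡ 19/75. 75⁻¹ ≡ 31 (mod 83), so λ ≡ 19·31 ≡ 8.
  x = λ² - 71 - 71 = 64 - 142 ≡ 5; y = λ·(71 - 5) - 79 ≡ 34. → (5, 34)
3Q: (5, 34) + (71, 79). λ = (79 - 34)/(71 - 5) ≡ 45/66 mod 83. 66⁻¹ ≡ 39 (mod 83), so λ ≡ 12.
  x = λ² - 5 - 71 = 144 - 76 ≡ 68; y = λ·(5 - 68) - 34 ≡ 40. → (68, 40)
4Q: (68, 40) + (71, 79). λ = (79 - 40)/(71 - 68) ≡ 39/3 mod 83. 3⁻¹ ≡ 28 (mod 83) since 3·28 = 84 ≡ 1, so λ ≡ 13.
  x = λ² - 68 - 71 = 169 - 139 ≡ 30; y = λ·(68 - 30) - 40 ≡ 39. → (30, 39)

(30, 39)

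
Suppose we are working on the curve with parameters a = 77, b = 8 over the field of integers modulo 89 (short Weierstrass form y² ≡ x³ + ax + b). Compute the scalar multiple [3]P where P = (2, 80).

(11, 36)

Repeated addition: build up to 3P.
2P: tangent at (2, 80): λ = (3·2² + 77)/(2·80) ≡ 0/71. 71⁻¹ ≡ 84 (mod 89), so λ ≡ 0·84 ≡ 0.
  x = λ² - 2 - 2 = 0 - 4 ≡ 85; y = λ·(2 - 85) - 80 ≡ 9. → (85, 9)
3P: (85, 9) + (2, 80). λ = (80 - 9)/(2 - 85) ≡ 71/6 mod 89. 6⁻¹ ≡ 15 (mod 89), so λ ≡ 86.
  x = λ² - 85 - 2 = 7396 - 87 ≡ 11; y = λ·(85 - 11) - 9 ≡ 36. → (11, 36)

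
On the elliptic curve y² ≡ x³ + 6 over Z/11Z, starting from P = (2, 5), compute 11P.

Double-and-add on 11 = (1011)₂. Start with P = (2, 5) for the leading 1-bit.
double: tangent at (2, 5): λ = (3·2² + 0)/(2·5) ≡ 1/10. 10⁻¹ ≡ 10 (mod 11), so λ ≡ 1·10 ≡ 10.
  x = λ² - 2 - 2 = 100 - 4 ≡ 8; y = λ·(2 - 8) - 5 ≡ 1. → (8, 1)
double: tangent at (8, 1): λ = (3·8² + 0)/(2·1) ≡ 5/2. 2⁻¹ ≡ 6 (mod 11), so λ ≡ 5·6 ≡ 8.
  x = λ² - 8 - 8 = 64 - 16 ≡ 4; y = λ·(8 - 4) - 1 ≡ 9. → (4, 9)
add P: (4, 9) + (2, 5). λ = (5 - 9)/(2 - 4) ≡ 7/9 mod 11. 9⁻¹ ≡ 5 (mod 11), so λ ≡ 2.
  x = λ² - 4 - 2 = 4 - 6 ≡ 9; y = λ·(4 - 9) - 9 ≡ 3. → (9, 3)
double: tangent at (9, 3): λ = (3·9² + 0)/(2·3) ≡ 1/6. 6⁻¹ ≡ 2 (mod 11), so λ ≡ 1·2 ≡ 2.
  x = λ² - 9 - 9 = 4 - 18 ≡ 8; y = λ·(9 - 8) - 3 ≡ 10. → (8, 10)
add P: (8, 10) + (2, 5). λ = (5 - 10)/(2 - 8) ≡ 6/5 mod 11. 5⁻¹ ≡ 9 (mod 11) since 5·9 = 45 ≡ 1, so λ ≡ 10.
  x = λ² - 8 - 2 = 100 - 10 ≡ 2; y = λ·(8 - 2) - 10 ≡ 6. → (2, 6)

(2, 6)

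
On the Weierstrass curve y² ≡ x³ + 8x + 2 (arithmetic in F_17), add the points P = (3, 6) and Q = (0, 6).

(3, 6) + (0, 6). λ = (6 - 6)/(0 - 3) ≡ 0/14 mod 17. 14⁻¹ ≡ 11 (mod 17) since 14·11 = 154 ≡ 1, so λ ≡ 0.
  x = λ² - 3 - 0 = 0 - 3 ≡ 14; y = λ·(3 - 14) - 6 ≡ 11. → (14, 11)

(14, 11)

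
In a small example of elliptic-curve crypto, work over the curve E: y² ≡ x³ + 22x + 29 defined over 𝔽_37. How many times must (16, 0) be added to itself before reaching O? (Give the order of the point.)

2

2P: (16, 0) + (16, 0): same x and y₁ ≡ -y₂, so the sum is O.
2P = O, so the order is 2.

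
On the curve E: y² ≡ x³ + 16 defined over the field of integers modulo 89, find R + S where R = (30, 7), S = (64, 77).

(30, 7) + (64, 77). λ = (77 - 7)/(64 - 30) ≡ 70/34 mod 89. 34⁻¹ ≡ 55 (mod 89) since 34·55 = 1870 ≡ 1, so λ ≡ 23.
  x = λ² - 30 - 64 = 529 - 94 ≡ 79; y = λ·(30 - 79) - 7 ≡ 23. → (79, 23)

(79, 23)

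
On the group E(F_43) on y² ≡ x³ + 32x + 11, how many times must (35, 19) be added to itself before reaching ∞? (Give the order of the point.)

7

2P: tangent at (35, 19): λ = (3·35² + 32)/(2·19) ≡ 9/38. 38⁻¹ ≡ 17 (mod 43) since 38·17 = 646 ≡ 1, so λ ≡ 9·17 ≡ 24.
  x = λ² - 35 - 35 = 576 - 70 ≡ 33; y = λ·(35 - 33) - 19 ≡ 29. → (33, 29)
3P: (33, 29) + (35, 19). λ = (19 - 29)/(35 - 33) ≡ 33/2 mod 43. 2⁻¹ ≡ 22 (mod 43) since 2·22 = 44 ≡ 1, so λ ≡ 38.
  x = λ² - 33 - 35 = 1444 - 68 ≡ 0; y = λ·(33 - 0) - 29 ≡ 21. → (0, 21)
4P: (0, 21) + (35, 19). λ = (19 - 21)/(35 - 0) ≡ 41/35 mod 43. 35⁻¹ ≡ 16 (mod 43), so λ ≡ 11.
  x = λ² - 0 - 35 = 121 - 35 ≡ 0; y = λ·(0 - 0) - 21 ≡ 22. → (0, 22)
5P: (0, 22) + (35, 19). λ = (19 - 22)/(35 - 0) ≡ 40/35 mod 43. 35⁻¹ ≡ 16 (mod 43), so λ ≡ 38.
  x = λ² - 0 - 35 = 1444 - 35 ≡ 33; y = λ·(0 - 33) - 22 ≡ 14. → (33, 14)
6P: (33, 14) + (35, 19). λ = (19 - 14)/(35 - 33) ≡ 5/2 mod 43. 2⁻¹ ≡ 22 (mod 43), so λ ≡ 24.
  x = λ² - 33 - 35 = 576 - 68 ≡ 35; y = λ·(33 - 35) - 14 ≡ 24. → (35, 24)
7P: (35, 24) + (35, 19): same x and y₁ ≡ -y₂, so the sum is ∞.
7P = ∞, so the order is 7.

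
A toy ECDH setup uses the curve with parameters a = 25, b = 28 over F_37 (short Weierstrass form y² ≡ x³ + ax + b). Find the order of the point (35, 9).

2P: tangent at (35, 9): λ = (3·35² + 25)/(2·9) ≡ 0/18. 18⁻¹ ≡ 35 (mod 37) since 18·35 = 630 ≡ 1, so λ ≡ 0·35 ≡ 0.
  x = λ² - 35 - 35 = 0 - 70 ≡ 4; y = λ·(35 - 4) - 9 ≡ 28. → (4, 28)
3P: (4, 28) + (35, 9). λ = (9 - 28)/(35 - 4) ≡ 18/31 mod 37. 31⁻¹ ≡ 6 (mod 37), so λ ≡ 34.
  x = λ² - 4 - 35 = 1156 - 39 ≡ 7; y = λ·(4 - 7) - 28 ≡ 18. → (7, 18)
4P: (7, 18) + (35, 9). λ = (9 - 18)/(35 - 7) ≡ 28/28 mod 37. 28⁻¹ ≡ 4 (mod 37), so λ ≡ 1.
  x = λ² - 7 - 35 = 1 - 42 ≡ 33; y = λ·(7 - 33) - 18 ≡ 30. → (33, 30)
5P: (33, 30) + (35, 9). λ = (9 - 30)/(35 - 33) ≡ 16/2 mod 37. 2⁻¹ ≡ 19 (mod 37) since 2·19 = 38 ≡ 1, so λ ≡ 8.
  x = λ² - 33 - 35 = 64 - 68 ≡ 33; y = λ·(33 - 33) - 30 ≡ 7. → (33, 7)
6P: (33, 7) + (35, 9). λ = (9 - 7)/(35 - 33) ≡ 2/2 mod 37. 2⁻¹ ≡ 19 (mod 37), so λ ≡ 1.
  x = λ² - 33 - 35 = 1 - 68 ≡ 7; y = λ·(33 - 7) - 7 ≡ 19. → (7, 19)
7P: (7, 19) + (35, 9). λ = (9 - 19)/(35 - 7) ≡ 27/28 mod 37. 28⁻¹ ≡ 4 (mod 37), so λ ≡ 34.
  x = λ² - 7 - 35 = 1156 - 42 ≡ 4; y = λ·(7 - 4) - 19 ≡ 9. → (4, 9)
8P: (4, 9) + (35, 9). λ = (9 - 9)/(35 - 4) ≡ 0/31 mod 37. 31⁻¹ ≡ 6 (mod 37), so λ ≡ 0.
  x = λ² - 4 - 35 = 0 - 39 ≡ 35; y = λ·(4 - 35) - 9 ≡ 28. → (35, 28)
9P: (35, 28) + (35, 9): same x and y₁ ≡ -y₂, so the sum is 𝒪.
9P = 𝒪, so the order is 9.

9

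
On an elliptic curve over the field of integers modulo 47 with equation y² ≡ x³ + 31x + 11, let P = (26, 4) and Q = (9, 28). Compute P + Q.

(26, 4) + (9, 28). λ = (28 - 4)/(9 - 26) ≡ 24/30 mod 47. 30⁻¹ ≡ 11 (mod 47), so λ ≡ 29.
  x = λ² - 26 - 9 = 841 - 35 ≡ 7; y = λ·(26 - 7) - 4 ≡ 30. → (7, 30)

(7, 30)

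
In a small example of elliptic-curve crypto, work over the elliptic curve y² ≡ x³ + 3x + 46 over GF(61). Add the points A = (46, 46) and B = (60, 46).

(16, 15)

(46, 46) + (60, 46). λ = (46 - 46)/(60 - 46) ≡ 0/14 mod 61. 14⁻¹ ≡ 48 (mod 61), so λ ≡ 0.
  x = λ² - 46 - 60 = 0 - 106 ≡ 16; y = λ·(46 - 16) - 46 ≡ 15. → (16, 15)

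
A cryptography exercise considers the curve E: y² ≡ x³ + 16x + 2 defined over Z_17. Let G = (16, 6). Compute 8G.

Repeated addition: build up to 8G.
2G: tangent at (16, 6): λ = (3·16² + 16)/(2·6) ≡ 2/12. 12⁻¹ ≡ 10 (mod 17), so λ ≡ 2·10 ≡ 3.
  x = λ² - 16 - 16 = 9 - 32 ≡ 11; y = λ·(16 - 11) - 6 ≡ 9. → (11, 9)
3G: (11, 9) + (16, 6). λ = (6 - 9)/(16 - 11) ≡ 14/5 mod 17. 5⁻¹ ≡ 7 (mod 17), so λ ≡ 13.
  x = λ² - 11 - 16 = 169 - 27 ≡ 6; y = λ·(11 - 6) - 9 ≡ 5. → (6, 5)
4G: (6, 5) + (16, 6). λ = (6 - 5)/(16 - 6) ≡ 1/10 mod 17. 10⁻¹ ≡ 12 (mod 17), so λ ≡ 12.
  x = λ² - 6 - 16 = 144 - 22 ≡ 3; y = λ·(6 - 3) - 5 ≡ 14. → (3, 14)
5G: (3, 14) + (16, 6). λ = (6 - 14)/(16 - 3) ≡ 9/13 mod 17. 13⁻¹ ≡ 4 (mod 17) since 13·4 = 52 ≡ 1, so λ ≡ 2.
  x = λ² - 3 - 16 = 4 - 19 ≡ 2; y = λ·(3 - 2) - 14 ≡ 5. → (2, 5)
6G: (2, 5) + (16, 6). λ = (6 - 5)/(16 - 2) ≡ 1/14 mod 17. 14⁻¹ ≡ 11 (mod 17) since 14·11 = 154 ≡ 1, so λ ≡ 11.
  x = λ² - 2 - 16 = 121 - 18 ≡ 1; y = λ·(2 - 1) - 5 ≡ 6. → (1, 6)
7G: (1, 6) + (16, 6). λ = (6 - 6)/(16 - 1) ≡ 0/15 mod 17. 15⁻¹ ≡ 8 (mod 17), so λ ≡ 0.
  x = λ² - 1 - 16 = 0 - 17 ≡ 0; y = λ·(1 - 0) - 6 ≡ 11. → (0, 11)
8G: (0, 11) + (16, 6). λ = (6 - 11)/(16 - 0) ≡ 12/16 mod 17. 16⁻¹ ≡ 16 (mod 17), so λ ≡ 5.
  x = λ² - 0 - 16 = 25 - 16 ≡ 9; y = λ·(0 - 9) - 11 ≡ 12. → (9, 12)

(9, 12)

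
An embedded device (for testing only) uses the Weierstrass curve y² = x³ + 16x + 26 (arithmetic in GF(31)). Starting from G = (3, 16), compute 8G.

(16, 21)

Repeated addition: build up to 8G.
2G: tangent at (3, 16): λ = (3·3² + 16)/(2·16) ≡ 12/1. 1⁻¹ ≡ 1 (mod 31) since 1·1 = 1 ≡ 1, so λ ≡ 12·1 ≡ 12.
  x = λ² - 3 - 3 = 144 - 6 ≡ 14; y = λ·(3 - 14) - 16 ≡ 7. → (14, 7)
3G: (14, 7) + (3, 16). λ = (16 - 7)/(3 - 14) ≡ 9/20 mod 31. 20⁻¹ ≡ 14 (mod 31) since 20·14 = 280 ≡ 1, so λ ≡ 2.
  x = λ² - 14 - 3 = 4 - 17 ≡ 18; y = λ·(14 - 18) - 7 ≡ 16. → (18, 16)
4G: (18, 16) + (3, 16). λ = (16 - 16)/(3 - 18) ≡ 0/16 mod 31. 16⁻¹ ≡ 2 (mod 31), so λ ≡ 0.
  x = λ² - 18 - 3 = 0 - 21 ≡ 10; y = λ·(18 - 10) - 16 ≡ 15. → (10, 15)
5G: (10, 15) + (3, 16). λ = (16 - 15)/(3 - 10) ≡ 1/24 mod 31. 24⁻¹ ≡ 22 (mod 31), so λ ≡ 22.
  x = λ² - 10 - 3 = 484 - 13 ≡ 6; y = λ·(10 - 6) - 15 ≡ 11. → (6, 11)
6G: (6, 11) + (3, 16). λ = (16 - 11)/(3 - 6) ≡ 5/28 mod 31. 28⁻¹ ≡ 10 (mod 31), so λ ≡ 19.
  x = λ² - 6 - 3 = 361 - 9 ≡ 11; y = λ·(6 - 11) - 11 ≡ 18. → (11, 18)
7G: (11, 18) + (3, 16). λ = (16 - 18)/(3 - 11) ≡ 29/23 mod 31. 23⁻¹ ≡ 27 (mod 31), so λ ≡ 8.
  x = λ² - 11 - 3 = 64 - 14 ≡ 19; y = λ·(11 - 19) - 18 ≡ 11. → (19, 11)
8G: (19, 11) + (3, 16). λ = (16 - 11)/(3 - 19) ≡ 5/15 mod 31. 15⁻¹ ≡ 29 (mod 31), so λ ≡ 21.
  x = λ² - 19 - 3 = 441 - 22 ≡ 16; y = λ·(19 - 16) - 11 ≡ 21. → (16, 21)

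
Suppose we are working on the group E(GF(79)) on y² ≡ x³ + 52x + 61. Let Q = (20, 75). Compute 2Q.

(61, 61)

tangent at (20, 75): λ = (3·20² + 52)/(2·75) ≡ 67/71. 71⁻¹ ≡ 69 (mod 79), so λ ≡ 67·69 ≡ 41.
  x = λ² - 20 - 20 = 1681 - 40 ≡ 61; y = λ·(20 - 61) - 75 ≡ 61. → (61, 61)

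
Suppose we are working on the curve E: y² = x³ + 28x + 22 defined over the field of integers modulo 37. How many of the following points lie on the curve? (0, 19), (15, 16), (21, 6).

0

(0, 19): 19² ≡ 28, rhs ≡ 22 → off.
(15, 16): 16² ≡ 34, rhs ≡ 6 → off.
(21, 6): 6² ≡ 36, rhs ≡ 29 → off.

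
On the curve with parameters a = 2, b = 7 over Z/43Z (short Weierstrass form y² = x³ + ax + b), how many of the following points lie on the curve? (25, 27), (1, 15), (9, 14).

1

(25, 27): 27² ≡ 41, rhs ≡ 30 → off.
(1, 15): 15² ≡ 10, rhs ≡ 10 → on.
(9, 14): 14² ≡ 24, rhs ≡ 23 → off.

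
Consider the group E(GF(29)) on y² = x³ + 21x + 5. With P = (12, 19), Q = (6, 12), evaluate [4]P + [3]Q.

(19, 10)

First 4P:
Double-and-add on 4 = (100)₂. Start with P = (12, 19) for the leading 1-bit.
double: tangent at (12, 19): λ = (3·12² + 21)/(2·19) ≡ 18/9. 9⁻¹ ≡ 13 (mod 29) since 9·13 = 117 ≡ 1, so λ ≡ 18·13 ≡ 2.
  x = λ² - 12 - 12 = 4 - 24 ≡ 9; y = λ·(12 - 9) - 19 ≡ 16. → (9, 16)
double: tangent at (9, 16): λ = (3·9² + 21)/(2·16) ≡ 3/3. 3⁻¹ ≡ 10 (mod 29) since 3·10 = 30 ≡ 1, so λ ≡ 3·10 ≡ 1.
  x = λ² - 9 - 9 = 1 - 18 ≡ 12; y = λ·(9 - 12) - 16 ≡ 10. → (12, 10)
4P = (12, 10).
Next 3Q:
Repeated addition: build up to 3Q.
2Q: tangent at (6, 12): λ = (3·6² + 21)/(2·12) ≡ 13/24. 24⁻¹ ≡ 23 (mod 29), so λ ≡ 13·23 ≡ 9.
  x = λ² - 6 - 6 = 81 - 12 ≡ 11; y = λ·(6 - 11) - 12 ≡ 1. → (11, 1)
3Q: (11, 1) + (6, 12). λ = (12 - 1)/(6 - 11) ≡ 11/24 mod 29. 24⁻¹ ≡ 23 (mod 29), so λ ≡ 21.
  x = λ² - 11 - 6 = 441 - 17 ≡ 18; y = λ·(11 - 18) - 1 ≡ 26. → (18, 26)
3Q = (18, 26).
Finally 4P + 3Q:
(12, 10) + (18, 26). λ = (26 - 10)/(18 - 12) ≡ 16/6 mod 29. 6⁻¹ ≡ 5 (mod 29), so λ ≡ 22.
  x = λ² - 12 - 18 = 484 - 30 ≡ 19; y = λ·(12 - 19) - 10 ≡ 10. → (19, 10)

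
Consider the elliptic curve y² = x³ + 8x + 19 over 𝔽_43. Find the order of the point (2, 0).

2

2P: (2, 0) + (2, 0): same x and y₁ ≡ -y₂, so the sum is ∞.
2P = ∞, so the order is 2.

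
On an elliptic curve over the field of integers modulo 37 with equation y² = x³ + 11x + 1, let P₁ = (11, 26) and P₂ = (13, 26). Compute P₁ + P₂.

(11, 26) + (13, 26). λ = (26 - 26)/(13 - 11) ≡ 0/2 mod 37. 2⁻¹ ≡ 19 (mod 37), so λ ≡ 0.
  x = λ² - 11 - 13 = 0 - 24 ≡ 13; y = λ·(11 - 13) - 26 ≡ 11. → (13, 11)

(13, 11)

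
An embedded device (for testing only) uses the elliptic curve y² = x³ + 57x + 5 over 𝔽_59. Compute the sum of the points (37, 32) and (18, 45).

(37, 32) + (18, 45). λ = (45 - 32)/(18 - 37) ≡ 13/40 mod 59. 40⁻¹ ≡ 31 (mod 59), so λ ≡ 49.
  x = λ² - 37 - 18 = 2401 - 55 ≡ 45; y = λ·(37 - 45) - 32 ≡ 48. → (45, 48)

(45, 48)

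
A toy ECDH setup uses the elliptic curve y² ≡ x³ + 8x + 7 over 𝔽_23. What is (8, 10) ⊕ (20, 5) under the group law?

(8, 10) + (20, 5). λ = (5 - 10)/(20 - 8) ≡ 18/12 mod 23. 12⁻¹ ≡ 2 (mod 23), so λ ≡ 13.
  x = λ² - 8 - 20 = 169 - 28 ≡ 3; y = λ·(8 - 3) - 10 ≡ 9. → (3, 9)

(3, 9)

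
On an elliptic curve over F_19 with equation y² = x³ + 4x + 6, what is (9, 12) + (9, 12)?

(1, 7)

tangent at (9, 12): λ = (3·9² + 4)/(2·12) ≡ 0/5. 5⁻¹ ≡ 4 (mod 19) since 5·4 = 20 ≡ 1, so λ ≡ 0·4 ≡ 0.
  x = λ² - 9 - 9 = 0 - 18 ≡ 1; y = λ·(9 - 1) - 12 ≡ 7. → (1, 7)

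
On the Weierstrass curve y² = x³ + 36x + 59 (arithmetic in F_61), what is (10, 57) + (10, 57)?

tangent at (10, 57): λ = (3·10² + 36)/(2·57) ≡ 31/53. 53⁻¹ ≡ 38 (mod 61), so λ ≡ 31·38 ≡ 19.
  x = λ² - 10 - 10 = 361 - 20 ≡ 36; y = λ·(10 - 36) - 57 ≡ 59. → (36, 59)

(36, 59)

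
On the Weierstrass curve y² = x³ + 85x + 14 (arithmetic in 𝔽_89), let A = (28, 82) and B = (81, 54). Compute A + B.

(28, 82) + (81, 54). λ = (54 - 82)/(81 - 28) ≡ 61/53 mod 89. 53⁻¹ ≡ 42 (mod 89), so λ ≡ 70.
  x = λ² - 28 - 81 = 4900 - 109 ≡ 74; y = λ·(28 - 74) - 82 ≡ 80. → (74, 80)

(74, 80)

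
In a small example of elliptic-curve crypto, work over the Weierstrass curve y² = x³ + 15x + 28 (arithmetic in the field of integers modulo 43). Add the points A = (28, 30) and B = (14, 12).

(36, 15)

(28, 30) + (14, 12). λ = (12 - 30)/(14 - 28) ≡ 25/29 mod 43. 29⁻¹ ≡ 3 (mod 43) since 29·3 = 87 ≡ 1, so λ ≡ 32.
  x = λ² - 28 - 14 = 1024 - 42 ≡ 36; y = λ·(28 - 36) - 30 ≡ 15. → (36, 15)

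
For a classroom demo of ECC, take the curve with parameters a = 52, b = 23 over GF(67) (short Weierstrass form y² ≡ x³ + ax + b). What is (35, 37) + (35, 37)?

tangent at (35, 37): λ = (3·35² + 52)/(2·37) ≡ 42/7. 7⁻¹ ≡ 48 (mod 67), so λ ≡ 42·48 ≡ 6.
  x = λ² - 35 - 35 = 36 - 70 ≡ 33; y = λ·(35 - 33) - 37 ≡ 42. → (33, 42)

(33, 42)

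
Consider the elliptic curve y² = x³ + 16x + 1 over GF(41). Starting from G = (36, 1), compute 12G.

(0, 1)

Repeated addition: build up to 12G.
2G: tangent at (36, 1): λ = (3·36² + 16)/(2·1) ≡ 9/2. 2⁻¹ ≡ 21 (mod 41), so λ ≡ 9·21 ≡ 25.
  x = λ² - 36 - 36 = 625 - 72 ≡ 20; y = λ·(36 - 20) - 1 ≡ 30. → (20, 30)
3G: (20, 30) + (36, 1). λ = (1 - 30)/(36 - 20) ≡ 12/16 mod 41. 16⁻¹ ≡ 18 (mod 41) since 16·18 = 288 ≡ 1, so λ ≡ 11.
  x = λ² - 20 - 36 = 121 - 56 ≡ 24; y = λ·(20 - 24) - 30 ≡ 8. → (24, 8)
4G: (24, 8) + (36, 1). λ = (1 - 8)/(36 - 24) ≡ 34/12 mod 41. 12⁻¹ ≡ 24 (mod 41) since 12·24 = 288 ≡ 1, so λ ≡ 37.
  x = λ² - 24 - 36 = 1369 - 60 ≡ 38; y = λ·(24 - 38) - 8 ≡ 7. → (38, 7)
5G: (38, 7) + (36, 1). λ = (1 - 7)/(36 - 38) ≡ 35/39 mod 41. 39⁻¹ ≡ 20 (mod 41) since 39·20 = 780 ≡ 1, so λ ≡ 3.
  x = λ² - 38 - 36 = 9 - 74 ≡ 17; y = λ·(38 - 17) - 7 ≡ 15. → (17, 15)
6G: (17, 15) + (36, 1). λ = (1 - 15)/(36 - 17) ≡ 27/19 mod 41. 19⁻¹ ≡ 13 (mod 41), so λ ≡ 23.
  x = λ² - 17 - 36 = 529 - 53 ≡ 25; y = λ·(17 - 25) - 15 ≡ 6. → (25, 6)
7G: (25, 6) + (36, 1). λ = (1 - 6)/(36 - 25) ≡ 36/11 mod 41. 11⁻¹ ≡ 15 (mod 41) since 11·15 = 165 ≡ 1, so λ ≡ 7.
  x = λ² - 25 - 36 = 49 - 61 ≡ 29; y = λ·(25 - 29) - 6 ≡ 7. → (29, 7)
8G: (29, 7) + (36, 1). λ = (1 - 7)/(36 - 29) ≡ 35/7 mod 41. 7⁻¹ ≡ 6 (mod 41) since 7·6 = 42 ≡ 1, so λ ≡ 5.
  x = λ² - 29 - 36 = 25 - 65 ≡ 1; y = λ·(29 - 1) - 7 ≡ 10. → (1, 10)
9G: (1, 10) + (36, 1). λ = (1 - 10)/(36 - 1) ≡ 32/35 mod 41. 35⁻¹ ≡ 34 (mod 41) since 35·34 = 1190 ≡ 1, so λ ≡ 22.
  x = λ² - 1 - 36 = 484 - 37 ≡ 37; y = λ·(1 - 37) - 10 ≡ 18. → (37, 18)
10G: (37, 18) + (36, 1). λ = (1 - 18)/(36 - 37) ≡ 24/40 mod 41. 40⁻¹ ≡ 40 (mod 41), so λ ≡ 17.
  x = λ² - 37 - 36 = 289 - 73 ≡ 11; y = λ·(37 - 11) - 18 ≡ 14. → (11, 14)
11G: (11, 14) + (36, 1). λ = (1 - 14)/(36 - 11) ≡ 28/25 mod 41. 25⁻¹ ≡ 23 (mod 41) since 25·23 = 575 ≡ 1, so λ ≡ 29.
  x = λ² - 11 - 36 = 841 - 47 ≡ 15; y = λ·(11 - 15) - 14 ≡ 34. → (15, 34)
12G: (15, 34) + (36, 1). λ = (1 - 34)/(36 - 15) ≡ 8/21 mod 41. 21⁻¹ ≡ 2 (mod 41) since 21·2 = 42 ≡ 1, so λ ≡ 16.
  x = λ² - 15 - 36 = 256 - 51 ≡ 0; y = λ·(15 - 0) - 34 ≡ 1. → (0, 1)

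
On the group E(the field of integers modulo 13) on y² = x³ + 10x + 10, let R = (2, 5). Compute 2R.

tangent at (2, 5): λ = (3·2² + 10)/(2·5) ≡ 9/10. 10⁻¹ ≡ 4 (mod 13) since 10·4 = 40 ≡ 1, so λ ≡ 9·4 ≡ 10.
  x = λ² - 2 - 2 = 100 - 4 ≡ 5; y = λ·(2 - 5) - 5 ≡ 4. → (5, 4)

(5, 4)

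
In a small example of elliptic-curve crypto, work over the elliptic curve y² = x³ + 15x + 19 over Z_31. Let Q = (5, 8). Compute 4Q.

Repeated addition: build up to 4Q.
2Q: tangent at (5, 8): λ = (3·5² + 15)/(2·8) ≡ 28/16. 16⁻¹ ≡ 2 (mod 31) since 16·2 = 32 ≡ 1, so λ ≡ 28·2 ≡ 25.
  x = λ² - 5 - 5 = 625 - 10 ≡ 26; y = λ·(5 - 26) - 8 ≡ 25. → (26, 25)
3Q: (26, 25) + (5, 8). λ = (8 - 25)/(5 - 26) ≡ 14/10 mod 31. 10⁻¹ ≡ 28 (mod 31), so λ ≡ 20.
  x = λ² - 26 - 5 = 400 - 31 ≡ 28; y = λ·(26 - 28) - 25 ≡ 28. → (28, 28)
4Q: (28, 28) + (5, 8). λ = (8 - 28)/(5 - 28) ≡ 11/8 mod 31. 8⁻¹ ≡ 4 (mod 31) since 8·4 = 32 ≡ 1, so λ ≡ 13.
  x = λ² - 28 - 5 = 169 - 33 ≡ 12; y = λ·(28 - 12) - 28 ≡ 25. → (12, 25)

(12, 25)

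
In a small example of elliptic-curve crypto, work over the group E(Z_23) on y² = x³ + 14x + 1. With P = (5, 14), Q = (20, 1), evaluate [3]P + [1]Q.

First 3P:
Repeated addition: build up to 3P.
2P: tangent at (5, 14): λ = (3·5² + 14)/(2·14) ≡ 20/5. 5⁻¹ ≡ 14 (mod 23) since 5·14 = 70 ≡ 1, so λ ≡ 20·14 ≡ 4.
  x = λ² - 5 - 5 = 16 - 10 ≡ 6; y = λ·(5 - 6) - 14 ≡ 5. → (6, 5)
3P: (6, 5) + (5, 14). λ = (14 - 5)/(5 - 6) ≡ 9/22 mod 23. 22⁻¹ ≡ 22 (mod 23) since 22·22 = 484 ≡ 1, so λ ≡ 14.
  x = λ² - 6 - 5 = 196 - 11 ≡ 1; y = λ·(6 - 1) - 5 ≡ 19. → (1, 19)
3P = (1, 19).
Finally 3P + Q:
(1, 19) + (20, 1). λ = (1 - 19)/(20 - 1) ≡ 5/19 mod 23. 19⁻¹ ≡ 17 (mod 23), so λ ≡ 16.
  x = λ² - 1 - 20 = 256 - 21 ≡ 5; y = λ·(1 - 5) - 19 ≡ 9. → (5, 9)

(5, 9)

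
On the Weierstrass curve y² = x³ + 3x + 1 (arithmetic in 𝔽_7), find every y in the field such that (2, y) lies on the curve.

1, 6

x³ + 3x + 1 = 15 ≡ 1 (mod 7).
Square roots of 1 mod 7: 1 and 6 (since 1² = 1 ≡ 1).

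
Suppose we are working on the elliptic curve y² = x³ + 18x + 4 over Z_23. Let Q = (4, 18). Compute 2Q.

(19, 12)

tangent at (4, 18): λ = (3·4² + 18)/(2·18) ≡ 20/13. 13⁻¹ ≡ 16 (mod 23), so λ ≡ 20·16 ≡ 21.
  x = λ² - 4 - 4 = 441 - 8 ≡ 19; y = λ·(4 - 19) - 18 ≡ 12. → (19, 12)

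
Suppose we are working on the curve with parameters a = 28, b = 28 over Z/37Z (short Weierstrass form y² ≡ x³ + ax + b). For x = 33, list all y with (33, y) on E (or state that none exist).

0

x³ + 28x + 28 = 36889 ≡ 0 (mod 37).
Only y = 0 satisfies y² ≡ 0.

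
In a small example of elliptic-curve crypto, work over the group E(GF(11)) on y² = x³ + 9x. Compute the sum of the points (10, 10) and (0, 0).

(2, 9)

(10, 10) + (0, 0). λ = (0 - 10)/(0 - 10) ≡ 1/1 mod 11. 1⁻¹ ≡ 1 (mod 11) since 1·1 = 1 ≡ 1, so λ ≡ 1.
  x = λ² - 10 - 0 = 1 - 10 ≡ 2; y = λ·(10 - 2) - 10 ≡ 9. → (2, 9)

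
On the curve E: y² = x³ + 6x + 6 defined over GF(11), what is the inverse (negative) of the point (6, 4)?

-(6, 4) = (6, -4 mod 11) = (6, 7).

(6, 7)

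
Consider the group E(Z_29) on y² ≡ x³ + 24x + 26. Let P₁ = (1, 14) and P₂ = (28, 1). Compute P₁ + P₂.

(6, 26)

(1, 14) + (28, 1). λ = (1 - 14)/(28 - 1) ≡ 16/27 mod 29. 27⁻¹ ≡ 14 (mod 29), so λ ≡ 21.
  x = λ² - 1 - 28 = 441 - 29 ≡ 6; y = λ·(1 - 6) - 14 ≡ 26. → (6, 26)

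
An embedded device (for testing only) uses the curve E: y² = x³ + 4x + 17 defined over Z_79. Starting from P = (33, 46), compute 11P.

(62, 31)

Repeated addition: build up to 11P.
2P: tangent at (33, 46): λ = (3·33² + 4)/(2·46) ≡ 32/13. 13⁻¹ ≡ 73 (mod 79), so λ ≡ 32·73 ≡ 45.
  x = λ² - 33 - 33 = 2025 - 66 ≡ 63; y = λ·(33 - 63) - 46 ≡ 26. → (63, 26)
3P: (63, 26) + (33, 46). λ = (46 - 26)/(33 - 63) ≡ 20/49 mod 79. 49⁻¹ ≡ 50 (mod 79), so λ ≡ 52.
  x = λ² - 63 - 33 = 2704 - 96 ≡ 1; y = λ·(63 - 1) - 26 ≡ 38. → (1, 38)
4P: (1, 38) + (33, 46). λ = (46 - 38)/(33 - 1) ≡ 8/32 mod 79. 32⁻¹ ≡ 42 (mod 79), so λ ≡ 20.
  x = λ² - 1 - 33 = 400 - 34 ≡ 50; y = λ·(1 - 50) - 38 ≡ 9. → (50, 9)
5P: (50, 9) + (33, 46). λ = (46 - 9)/(33 - 50) ≡ 37/62 mod 79. 62⁻¹ ≡ 65 (mod 79), so λ ≡ 35.
  x = λ² - 50 - 33 = 1225 - 83 ≡ 36; y = λ·(50 - 36) - 9 ≡ 7. → (36, 7)
6P: (36, 7) + (33, 46). λ = (46 - 7)/(33 - 36) ≡ 39/76 mod 79. 76⁻¹ ≡ 26 (mod 79) since 76·26 = 1976 ≡ 1, so λ ≡ 66.
  x = λ² - 36 - 33 = 4356 - 69 ≡ 21; y = λ·(36 - 21) - 7 ≡ 35. → (21, 35)
7P: (21, 35) + (33, 46). λ = (46 - 35)/(33 - 21) ≡ 11/12 mod 79. 12⁻¹ ≡ 33 (mod 79), so λ ≡ 47.
  x = λ² - 21 - 33 = 2209 - 54 ≡ 22; y = λ·(21 - 22) - 35 ≡ 76. → (22, 76)
8P: (22, 76) + (33, 46). λ = (46 - 76)/(33 - 22) ≡ 49/11 mod 79. 11⁻¹ ≡ 36 (mod 79) since 11·36 = 396 ≡ 1, so λ ≡ 26.
  x = λ² - 22 - 33 = 676 - 55 ≡ 68; y = λ·(22 - 68) - 76 ≡ 71. → (68, 71)
9P: (68, 71) + (33, 46). λ = (46 - 71)/(33 - 68) ≡ 54/44 mod 79. 44⁻¹ ≡ 9 (mod 79) since 44·9 = 396 ≡ 1, so λ ≡ 12.
  x = λ² - 68 - 33 = 144 - 101 ≡ 43; y = λ·(68 - 43) - 71 ≡ 71. → (43, 71)
10P: (43, 71) + (33, 46). λ = (46 - 71)/(33 - 43) ≡ 54/69 mod 79. 69⁻¹ ≡ 71 (mod 79), so λ ≡ 42.
  x = λ² - 43 - 33 = 1764 - 76 ≡ 29; y = λ·(43 - 29) - 71 ≡ 43. → (29, 43)
11P: (29, 43) + (33, 46). λ = (46 - 43)/(33 - 29) ≡ 3/4 mod 79. 4⁻¹ ≡ 20 (mod 79) since 4·20 = 80 ≡ 1, so λ ≡ 60.
  x = λ² - 29 - 33 = 3600 - 62 ≡ 62; y = λ·(29 - 62) - 43 ≡ 31. → (62, 31)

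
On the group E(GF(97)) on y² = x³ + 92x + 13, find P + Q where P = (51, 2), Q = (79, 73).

(51, 2) + (79, 73). λ = (73 - 2)/(79 - 51) ≡ 71/28 mod 97. 28⁻¹ ≡ 52 (mod 97) since 28·52 = 1456 ≡ 1, so λ ≡ 6.
  x = λ² - 51 - 79 = 36 - 130 ≡ 3; y = λ·(51 - 3) - 2 ≡ 92. → (3, 92)

(3, 92)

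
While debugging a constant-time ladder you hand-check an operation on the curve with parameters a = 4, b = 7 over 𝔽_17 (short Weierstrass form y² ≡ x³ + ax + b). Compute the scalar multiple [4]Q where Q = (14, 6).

Double-and-add on 4 = (100)₂. Start with Q = (14, 6) for the leading 1-bit.
double: tangent at (14, 6): λ = (3·14² + 4)/(2·6) ≡ 14/12. 12⁻¹ ≡ 10 (mod 17), so λ ≡ 14·10 ≡ 4.
  x = λ² - 14 - 14 = 16 - 28 ≡ 5; y = λ·(14 - 5) - 6 ≡ 13. → (5, 13)
double: tangent at (5, 13): λ = (3·5² + 4)/(2·13) ≡ 11/9. 9⁻¹ ≡ 2 (mod 17), so λ ≡ 11·2 ≡ 5.
  x = λ² - 5 - 5 = 25 - 10 ≡ 15; y = λ·(5 - 15) - 13 ≡ 5. → (15, 5)

(15, 5)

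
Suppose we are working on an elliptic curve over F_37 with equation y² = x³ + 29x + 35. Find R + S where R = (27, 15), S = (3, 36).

(27, 15) + (3, 36). λ = (36 - 15)/(3 - 27) ≡ 21/13 mod 37. 13⁻¹ ≡ 20 (mod 37), so λ ≡ 13.
  x = λ² - 27 - 3 = 169 - 30 ≡ 28; y = λ·(27 - 28) - 15 ≡ 9. → (28, 9)

(28, 9)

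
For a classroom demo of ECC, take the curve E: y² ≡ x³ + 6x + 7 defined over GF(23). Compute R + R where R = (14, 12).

tangent at (14, 12): λ = (3·14² + 6)/(2·12) ≡ 19/1. 1⁻¹ ≡ 1 (mod 23) since 1·1 = 1 ≡ 1, so λ ≡ 19·1 ≡ 19.
  x = λ² - 14 - 14 = 361 - 28 ≡ 11; y = λ·(14 - 11) - 12 ≡ 22. → (11, 22)

(11, 22)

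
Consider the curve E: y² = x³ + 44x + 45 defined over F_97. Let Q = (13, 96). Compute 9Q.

(91, 27)

Double-and-add on 9 = (1001)₂. Start with Q = (13, 96) for the leading 1-bit.
double: tangent at (13, 96): λ = (3·13² + 44)/(2·96) ≡ 66/95. 95⁻¹ ≡ 48 (mod 97), so λ ≡ 66·48 ≡ 64.
  x = λ² - 13 - 13 = 4096 - 26 ≡ 93; y = λ·(13 - 93) - 96 ≡ 22. → (93, 22)
double: tangent at (93, 22): λ = (3·93² + 44)/(2·22) ≡ 92/44. 44⁻¹ ≡ 86 (mod 97), so λ ≡ 92·86 ≡ 55.
  x = λ² - 93 - 93 = 3025 - 186 ≡ 26; y = λ·(93 - 26) - 22 ≡ 74. → (26, 74)
double: tangent at (26, 74): λ = (3·26² + 44)/(2·74) ≡ 35/51. 51⁻¹ ≡ 78 (mod 97), so λ ≡ 35·78 ≡ 14.
  x = λ² - 26 - 26 = 196 - 52 ≡ 47; y = λ·(26 - 47) - 74 ≡ 20. → (47, 20)
add Q: (47, 20) + (13, 96). λ = (96 - 20)/(13 - 47) ≡ 76/63 mod 97. 63⁻¹ ≡ 77 (mod 97), so λ ≡ 32.
  x = λ² - 47 - 13 = 1024 - 60 ≡ 91; y = λ·(47 - 91) - 20 ≡ 27. → (91, 27)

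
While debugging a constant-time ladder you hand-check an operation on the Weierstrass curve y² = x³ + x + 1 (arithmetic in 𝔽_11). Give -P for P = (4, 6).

-(4, 6) = (4, -6 mod 11) = (4, 5).

(4, 5)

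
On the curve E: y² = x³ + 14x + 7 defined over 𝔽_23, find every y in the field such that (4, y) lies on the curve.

x³ + 14x + 7 = 127 ≡ 12 (mod 23).
Square roots of 12 mod 23: 9 and 14 (since 9² = 81 ≡ 12).

9, 14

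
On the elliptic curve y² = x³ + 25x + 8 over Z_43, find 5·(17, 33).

Write P = (17, 33).
Repeated addition: build up to 5P.
2P: tangent at (17, 33): λ = (3·17² + 25)/(2·33) ≡ 32/23. 23⁻¹ ≡ 15 (mod 43), so λ ≡ 32·15 ≡ 7.
  x = λ² - 17 - 17 = 49 - 34 ≡ 15; y = λ·(17 - 15) - 33 ≡ 24. → (15, 24)
3P: (15, 24) + (17, 33). λ = (33 - 24)/(17 - 15) ≡ 9/2 mod 43. 2⁻¹ ≡ 22 (mod 43) since 2·22 = 44 ≡ 1, so λ ≡ 26.
  x = λ² - 15 - 17 = 676 - 32 ≡ 42; y = λ·(15 - 42) - 24 ≡ 5. → (42, 5)
4P: (42, 5) + (17, 33). λ = (33 - 5)/(17 - 42) ≡ 28/18 mod 43. 18⁻¹ ≡ 12 (mod 43), so λ ≡ 35.
  x = λ² - 42 - 17 = 1225 - 59 ≡ 5; y = λ·(42 - 5) - 5 ≡ 0. → (5, 0)
5P: (5, 0) + (17, 33). λ = (33 - 0)/(17 - 5) ≡ 33/12 mod 43. 12⁻¹ ≡ 18 (mod 43), so λ ≡ 35.
  x = λ² - 5 - 17 = 1225 - 22 ≡ 42; y = λ·(5 - 42) - 0 ≡ 38. → (42, 38)

(42, 38)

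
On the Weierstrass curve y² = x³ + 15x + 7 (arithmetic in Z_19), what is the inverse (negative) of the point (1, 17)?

-(1, 17) = (1, -17 mod 19) = (1, 2).

(1, 2)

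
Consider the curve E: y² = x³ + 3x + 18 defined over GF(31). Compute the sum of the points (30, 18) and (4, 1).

(30, 18) + (4, 1). λ = (1 - 18)/(4 - 30) ≡ 14/5 mod 31. 5⁻¹ ≡ 25 (mod 31), so λ ≡ 9.
  x = λ² - 30 - 4 = 81 - 34 ≡ 16; y = λ·(30 - 16) - 18 ≡ 15. → (16, 15)

(16, 15)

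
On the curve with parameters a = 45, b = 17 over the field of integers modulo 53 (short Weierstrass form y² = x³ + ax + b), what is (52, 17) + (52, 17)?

tangent at (52, 17): λ = (3·52² + 45)/(2·17) ≡ 48/34. 34⁻¹ ≡ 39 (mod 53), so λ ≡ 48·39 ≡ 17.
  x = λ² - 52 - 52 = 289 - 104 ≡ 26; y = λ·(52 - 26) - 17 ≡ 1. → (26, 1)

(26, 1)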